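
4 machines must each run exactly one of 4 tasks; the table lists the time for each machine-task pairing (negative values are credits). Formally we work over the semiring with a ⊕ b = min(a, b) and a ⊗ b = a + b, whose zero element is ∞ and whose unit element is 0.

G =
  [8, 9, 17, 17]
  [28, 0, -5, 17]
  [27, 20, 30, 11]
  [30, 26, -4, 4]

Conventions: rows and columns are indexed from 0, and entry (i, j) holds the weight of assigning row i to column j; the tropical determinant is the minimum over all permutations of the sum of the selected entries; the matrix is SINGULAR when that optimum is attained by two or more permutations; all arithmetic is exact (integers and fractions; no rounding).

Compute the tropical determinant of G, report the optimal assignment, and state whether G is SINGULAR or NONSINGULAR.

σ = (0, 1, 2, 3): 8 + 0 + 30 + 4 = 42
σ = (0, 1, 3, 2): 8 + 0 + 11 + (-4) = 15
σ = (0, 2, 1, 3): 8 + (-5) + 20 + 4 = 27
σ = (0, 2, 3, 1): 8 + (-5) + 11 + 26 = 40
σ = (0, 3, 1, 2): 8 + 17 + 20 + (-4) = 41
σ = (0, 3, 2, 1): 8 + 17 + 30 + 26 = 81
σ = (1, 0, 2, 3): 9 + 28 + 30 + 4 = 71
σ = (1, 0, 3, 2): 9 + 28 + 11 + (-4) = 44
σ = (1, 2, 0, 3): 9 + (-5) + 27 + 4 = 35
σ = (1, 2, 3, 0): 9 + (-5) + 11 + 30 = 45
σ = (1, 3, 0, 2): 9 + 17 + 27 + (-4) = 49
σ = (1, 3, 2, 0): 9 + 17 + 30 + 30 = 86
σ = (2, 0, 1, 3): 17 + 28 + 20 + 4 = 69
σ = (2, 0, 3, 1): 17 + 28 + 11 + 26 = 82
σ = (2, 1, 0, 3): 17 + 0 + 27 + 4 = 48
σ = (2, 1, 3, 0): 17 + 0 + 11 + 30 = 58
σ = (2, 3, 0, 1): 17 + 17 + 27 + 26 = 87
σ = (2, 3, 1, 0): 17 + 17 + 20 + 30 = 84
σ = (3, 0, 1, 2): 17 + 28 + 20 + (-4) = 61
σ = (3, 0, 2, 1): 17 + 28 + 30 + 26 = 101
σ = (3, 1, 0, 2): 17 + 0 + 27 + (-4) = 40
σ = (3, 1, 2, 0): 17 + 0 + 30 + 30 = 77
σ = (3, 2, 0, 1): 17 + (-5) + 27 + 26 = 65
σ = (3, 2, 1, 0): 17 + (-5) + 20 + 30 = 62
Optimal value attained by: σ = (0, 1, 3, 2).
Answer: det⊕(G) = 15; verdict: NONSINGULAR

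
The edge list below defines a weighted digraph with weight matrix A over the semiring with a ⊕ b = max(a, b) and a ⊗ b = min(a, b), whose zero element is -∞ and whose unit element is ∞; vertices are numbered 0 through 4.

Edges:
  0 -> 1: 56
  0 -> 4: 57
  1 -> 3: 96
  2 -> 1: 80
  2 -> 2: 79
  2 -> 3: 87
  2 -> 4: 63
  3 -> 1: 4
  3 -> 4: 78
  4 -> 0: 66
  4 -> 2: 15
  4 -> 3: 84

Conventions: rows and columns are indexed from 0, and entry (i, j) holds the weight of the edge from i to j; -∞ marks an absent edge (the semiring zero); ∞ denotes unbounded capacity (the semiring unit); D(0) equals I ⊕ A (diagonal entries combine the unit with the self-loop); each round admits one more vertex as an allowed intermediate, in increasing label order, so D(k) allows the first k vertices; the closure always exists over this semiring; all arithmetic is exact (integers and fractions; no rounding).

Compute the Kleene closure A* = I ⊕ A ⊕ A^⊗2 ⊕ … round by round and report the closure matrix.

D(0):
  [∞, 56, -∞, -∞, 57]
  [-∞, ∞, -∞, 96, -∞]
  [-∞, 80, ∞, 87, 63]
  [-∞, 4, -∞, ∞, 78]
  [66, -∞, 15, 84, ∞]
D(1):
  [∞, 56, -∞, -∞, 57]
  [-∞, ∞, -∞, 96, -∞]
  [-∞, 80, ∞, 87, 63]
  [-∞, 4, -∞, ∞, 78]
  [66, 56, 15, 84, ∞]
D(2):
  [∞, 56, -∞, 56, 57]
  [-∞, ∞, -∞, 96, -∞]
  [-∞, 80, ∞, 87, 63]
  [-∞, 4, -∞, ∞, 78]
  [66, 56, 15, 84, ∞]
D(3):
  [∞, 56, -∞, 56, 57]
  [-∞, ∞, -∞, 96, -∞]
  [-∞, 80, ∞, 87, 63]
  [-∞, 4, -∞, ∞, 78]
  [66, 56, 15, 84, ∞]
D(4):
  [∞, 56, -∞, 56, 57]
  [-∞, ∞, -∞, 96, 78]
  [-∞, 80, ∞, 87, 78]
  [-∞, 4, -∞, ∞, 78]
  [66, 56, 15, 84, ∞]
D(5):
  [∞, 56, 15, 57, 57]
  [66, ∞, 15, 96, 78]
  [66, 80, ∞, 87, 78]
  [66, 56, 15, ∞, 78]
  [66, 56, 15, 84, ∞]
Answer: A* = [[∞, 56, 15, 57, 57], [66, ∞, 15, 96, 78], [66, 80, ∞, 87, 78], [66, 56, 15, ∞, 78], [66, 56, 15, 84, ∞]]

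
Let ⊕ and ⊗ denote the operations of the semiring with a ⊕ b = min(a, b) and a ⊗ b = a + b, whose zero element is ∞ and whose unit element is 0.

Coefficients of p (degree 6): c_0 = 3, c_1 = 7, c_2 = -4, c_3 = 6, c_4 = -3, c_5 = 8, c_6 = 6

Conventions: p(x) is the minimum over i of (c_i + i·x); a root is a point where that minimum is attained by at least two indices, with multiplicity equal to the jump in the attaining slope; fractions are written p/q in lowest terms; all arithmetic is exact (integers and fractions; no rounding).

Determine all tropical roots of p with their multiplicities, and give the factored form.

hull edge (i=0, c=3) to (i=2, c=-4): slope -7/2, span 2
hull edge (i=2, c=-4) to (i=4, c=-3): slope 1/2, span 2
hull edge (i=4, c=-3) to (i=6, c=6): slope 9/2, span 2
Factored form: p(x) = 6 ⊗ (x ⊕ (-9/2)) ⊗ (x ⊕ (-9/2)) ⊗ (x ⊕ (-1/2)) ⊗ (x ⊕ (-1/2)) ⊗ (x ⊕ 7/2) ⊗ (x ⊕ 7/2)
Answer: roots = -9/2 (mult 2), -1/2 (mult 2), 7/2 (mult 2)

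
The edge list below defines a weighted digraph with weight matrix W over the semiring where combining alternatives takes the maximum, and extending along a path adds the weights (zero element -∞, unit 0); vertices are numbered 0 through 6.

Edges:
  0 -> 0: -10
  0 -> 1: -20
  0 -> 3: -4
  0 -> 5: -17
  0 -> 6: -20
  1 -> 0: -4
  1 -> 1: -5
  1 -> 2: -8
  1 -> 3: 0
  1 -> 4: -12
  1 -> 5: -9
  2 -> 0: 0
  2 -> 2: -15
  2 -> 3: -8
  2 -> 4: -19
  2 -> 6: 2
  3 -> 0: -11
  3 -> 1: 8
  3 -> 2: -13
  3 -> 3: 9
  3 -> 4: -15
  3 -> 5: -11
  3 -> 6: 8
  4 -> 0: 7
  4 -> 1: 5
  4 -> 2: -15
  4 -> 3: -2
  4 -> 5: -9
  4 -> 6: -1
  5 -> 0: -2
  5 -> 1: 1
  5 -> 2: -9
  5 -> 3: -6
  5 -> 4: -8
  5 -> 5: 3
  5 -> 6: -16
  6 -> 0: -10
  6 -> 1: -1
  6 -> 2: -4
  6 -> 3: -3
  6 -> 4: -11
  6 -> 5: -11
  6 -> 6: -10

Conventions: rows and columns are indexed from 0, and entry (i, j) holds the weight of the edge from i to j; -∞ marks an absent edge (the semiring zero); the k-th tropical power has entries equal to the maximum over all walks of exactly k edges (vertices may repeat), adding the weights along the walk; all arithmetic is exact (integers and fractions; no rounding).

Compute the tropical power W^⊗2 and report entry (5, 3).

W^⊗2:
  [-15, 4, -17, 5, -19, -14, 4]
  [-5, 8, -13, 9, -15, -6, 8]
  [-8, 1, -2, 1, -9, -9, 0]
  [4, 17, 4, 18, -3, -1, 17]
  [1, 6, -3, 7, -7, -4, 6]
  [1, 4, -6, 3, -5, 6, 2]
  [-4, 5, -9, 6, -13, -8, 5]
Key observation: the optimum is the walk 5->3->3, with weight (-6) + 9 = 3.
Optimal value attained by: walk 5->3->3.
Answer: (W^⊗2)[5][3] = 3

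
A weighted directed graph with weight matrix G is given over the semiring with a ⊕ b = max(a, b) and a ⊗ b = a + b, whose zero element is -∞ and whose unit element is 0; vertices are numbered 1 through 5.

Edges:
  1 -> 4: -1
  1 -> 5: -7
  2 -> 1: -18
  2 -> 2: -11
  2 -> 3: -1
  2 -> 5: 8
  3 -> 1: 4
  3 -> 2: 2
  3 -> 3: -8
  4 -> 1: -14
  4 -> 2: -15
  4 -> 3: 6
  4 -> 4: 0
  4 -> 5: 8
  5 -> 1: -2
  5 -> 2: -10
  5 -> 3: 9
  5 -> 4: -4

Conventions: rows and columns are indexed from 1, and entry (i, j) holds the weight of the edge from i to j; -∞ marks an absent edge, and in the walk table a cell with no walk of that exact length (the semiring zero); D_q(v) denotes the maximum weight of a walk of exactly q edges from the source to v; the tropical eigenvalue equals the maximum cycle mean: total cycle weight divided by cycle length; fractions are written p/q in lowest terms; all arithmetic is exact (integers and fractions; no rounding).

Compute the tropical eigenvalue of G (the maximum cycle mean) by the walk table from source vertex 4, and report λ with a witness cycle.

q=0: [-∞, -∞, -∞, 0, -∞]
q=1: [-14, -15, 6, 0, 8]
q=2: [10, 8, 17, 4, 8]
q=3: [21, 19, 17, 9, 16]
q=4: [21, 19, 25, 20, 27]
q=5: [29, 27, 36, 23, 28]
Optimal cycle mean attained by: cycle 2->5->3->2, total 8 + 9 + 2, length 3.
Answer: λ = 19/3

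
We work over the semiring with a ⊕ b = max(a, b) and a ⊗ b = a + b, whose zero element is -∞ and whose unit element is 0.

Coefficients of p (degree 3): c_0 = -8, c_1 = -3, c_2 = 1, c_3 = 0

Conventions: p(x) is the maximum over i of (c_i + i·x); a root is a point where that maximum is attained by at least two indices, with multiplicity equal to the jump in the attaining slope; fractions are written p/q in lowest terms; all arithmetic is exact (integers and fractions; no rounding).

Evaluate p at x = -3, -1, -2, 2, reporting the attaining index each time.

p(-3) = max(-8+0·(-3)=-8, -3+1·(-3)=-6, 1+2·(-3)=-5, 0+3·(-3)=-9) = -5 (attained by i=2)
p(-1) = max(-8+0·(-1)=-8, -3+1·(-1)=-4, 1+2·(-1)=-1, 0+3·(-1)=-3) = -1 (attained by i=2)
p(-2) = max(-8+0·(-2)=-8, -3+1·(-2)=-5, 1+2·(-2)=-3, 0+3·(-2)=-6) = -3 (attained by i=2)
p(2) = max(-8+0·2=-8, -3+1·2=-1, 1+2·2=5, 0+3·2=6) = 6 (attained by i=3)
Answer: p(-3) = -5; p(-1) = -1; p(-2) = -3; p(2) = 6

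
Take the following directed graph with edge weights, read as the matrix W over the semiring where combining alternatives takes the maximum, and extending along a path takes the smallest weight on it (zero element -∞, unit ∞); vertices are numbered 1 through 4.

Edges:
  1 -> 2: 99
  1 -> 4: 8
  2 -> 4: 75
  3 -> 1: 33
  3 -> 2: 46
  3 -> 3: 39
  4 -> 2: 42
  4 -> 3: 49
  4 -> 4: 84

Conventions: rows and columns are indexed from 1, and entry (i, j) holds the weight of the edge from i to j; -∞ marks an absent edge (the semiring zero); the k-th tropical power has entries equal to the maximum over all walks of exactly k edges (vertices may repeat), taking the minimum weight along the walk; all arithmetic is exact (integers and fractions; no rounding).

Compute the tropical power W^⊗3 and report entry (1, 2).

W^⊗2:
  [-∞, 8, 8, 75]
  [-∞, 42, 49, 75]
  [33, 39, 39, 46]
  [33, 46, 49, 84]
W^⊗3:
  [8, 42, 49, 75]
  [33, 46, 49, 75]
  [33, 42, 46, 46]
  [33, 46, 49, 84]
Key observation: the optimum is the walk 1->2->4->2, with weight 99 min 75 min 42 = 42.
Optimal value attained by: walk 1->2->4->2.
Answer: (W^⊗3)[1][2] = 42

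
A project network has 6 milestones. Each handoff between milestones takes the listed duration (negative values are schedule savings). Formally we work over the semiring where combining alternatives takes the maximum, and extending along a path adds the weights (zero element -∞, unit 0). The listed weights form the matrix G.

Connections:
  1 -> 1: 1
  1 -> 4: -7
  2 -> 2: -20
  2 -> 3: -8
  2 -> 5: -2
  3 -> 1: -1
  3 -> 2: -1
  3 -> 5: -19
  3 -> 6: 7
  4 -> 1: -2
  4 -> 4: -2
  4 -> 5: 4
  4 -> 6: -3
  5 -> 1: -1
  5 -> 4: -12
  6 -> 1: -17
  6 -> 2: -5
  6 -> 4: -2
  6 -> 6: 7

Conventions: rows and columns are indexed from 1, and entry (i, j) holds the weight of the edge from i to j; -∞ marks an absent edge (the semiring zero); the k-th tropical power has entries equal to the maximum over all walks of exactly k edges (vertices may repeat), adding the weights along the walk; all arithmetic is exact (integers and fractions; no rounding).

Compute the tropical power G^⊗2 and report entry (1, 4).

G^⊗2:
  [2, -∞, -∞, -6, -3, -10]
  [-3, -9, -28, -14, -22, -1]
  [0, 2, -9, 5, -3, 14]
  [3, -8, -∞, -4, 2, 4]
  [0, -∞, -∞, -8, -8, -15]
  [-4, 2, -13, 5, 2, 14]
Key observation: the optimum is the walk 1->1->4, with weight 1 + (-7) = -6.
Optimal value attained by: walk 1->1->4.
Answer: (G^⊗2)[1][4] = -6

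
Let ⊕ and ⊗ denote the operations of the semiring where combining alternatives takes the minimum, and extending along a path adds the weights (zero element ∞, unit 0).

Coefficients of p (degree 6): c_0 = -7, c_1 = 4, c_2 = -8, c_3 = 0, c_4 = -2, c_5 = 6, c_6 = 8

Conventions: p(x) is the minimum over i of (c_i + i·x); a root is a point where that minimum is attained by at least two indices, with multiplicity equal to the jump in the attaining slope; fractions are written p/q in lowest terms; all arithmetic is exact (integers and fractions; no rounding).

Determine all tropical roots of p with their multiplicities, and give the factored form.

hull edge (i=0, c=-7) to (i=2, c=-8): slope -1/2, span 2
hull edge (i=2, c=-8) to (i=4, c=-2): slope 3, span 2
hull edge (i=4, c=-2) to (i=6, c=8): slope 5, span 2
Factored form: p(x) = 8 ⊗ (x ⊕ (-5)) ⊗ (x ⊕ (-5)) ⊗ (x ⊕ (-3)) ⊗ (x ⊕ (-3)) ⊗ (x ⊕ 1/2) ⊗ (x ⊕ 1/2)
Answer: roots = -5 (mult 2), -3 (mult 2), 1/2 (mult 2)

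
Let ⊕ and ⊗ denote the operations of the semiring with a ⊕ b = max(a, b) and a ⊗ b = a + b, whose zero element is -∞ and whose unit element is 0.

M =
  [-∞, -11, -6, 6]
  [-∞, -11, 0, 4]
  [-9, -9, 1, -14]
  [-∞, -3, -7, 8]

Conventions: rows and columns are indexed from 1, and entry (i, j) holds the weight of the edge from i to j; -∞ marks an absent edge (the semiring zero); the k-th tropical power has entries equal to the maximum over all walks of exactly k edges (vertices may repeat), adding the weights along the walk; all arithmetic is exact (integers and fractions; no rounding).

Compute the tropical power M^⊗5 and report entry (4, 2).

M^⊗2:
  [-15, 3, -1, 14]
  [-9, 1, 1, 12]
  [-8, -8, 2, -3]
  [-16, 5, 1, 16]
M^⊗3:
  [-10, 11, 7, 22]
  [-8, 9, 5, 20]
  [-7, -6, 3, 5]
  [-8, 13, 9, 24]
M^⊗4:
  [-2, 19, 15, 30]
  [-4, 17, 13, 28]
  [-6, 2, 4, 13]
  [0, 21, 17, 32]
M^⊗5:
  [6, 27, 23, 38]
  [4, 25, 21, 36]
  [-5, 10, 6, 21]
  [8, 29, 25, 40]
Key observation: the optimum is the walk 4->4->4->4->4->2, with weight 8 + 8 + 8 + 8 + (-3) = 29.
Optimal value attained by: walk 4->4->4->4->4->2.
Answer: (M^⊗5)[4][2] = 29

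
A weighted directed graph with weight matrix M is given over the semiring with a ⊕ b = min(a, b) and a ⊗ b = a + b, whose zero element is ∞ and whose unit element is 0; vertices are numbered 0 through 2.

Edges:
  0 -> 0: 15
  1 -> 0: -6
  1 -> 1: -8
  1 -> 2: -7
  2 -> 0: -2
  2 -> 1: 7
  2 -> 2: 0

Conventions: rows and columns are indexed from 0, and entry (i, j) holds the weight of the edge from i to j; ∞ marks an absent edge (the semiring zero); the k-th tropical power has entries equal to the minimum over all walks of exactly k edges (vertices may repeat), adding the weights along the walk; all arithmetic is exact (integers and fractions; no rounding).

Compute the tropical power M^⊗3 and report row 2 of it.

M^⊗2:
  [30, ∞, ∞]
  [-14, -16, -15]
  [-2, -1, 0]
M^⊗3:
  [45, ∞, ∞]
  [-22, -24, -23]
  [-7, -9, -8]
Answer: row 2 of M^⊗3 = [-7, -9, -8]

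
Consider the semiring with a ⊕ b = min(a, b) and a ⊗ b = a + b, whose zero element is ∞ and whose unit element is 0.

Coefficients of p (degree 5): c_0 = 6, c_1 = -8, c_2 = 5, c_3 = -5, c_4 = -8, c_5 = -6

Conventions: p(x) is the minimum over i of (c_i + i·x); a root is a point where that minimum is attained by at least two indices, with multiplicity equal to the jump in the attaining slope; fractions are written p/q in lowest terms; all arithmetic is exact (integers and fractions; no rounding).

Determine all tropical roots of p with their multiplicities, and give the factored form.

hull edge (i=0, c=6) to (i=1, c=-8): slope -14, span 1
hull edge (i=1, c=-8) to (i=4, c=-8): slope 0, span 3
hull edge (i=4, c=-8) to (i=5, c=-6): slope 2, span 1
Factored form: p(x) = -6 ⊗ (x ⊕ (-2)) ⊗ (x ⊕ 0) ⊗ (x ⊕ 0) ⊗ (x ⊕ 0) ⊗ (x ⊕ 14)
Answer: roots = -2 (mult 1), 0 (mult 3), 14 (mult 1)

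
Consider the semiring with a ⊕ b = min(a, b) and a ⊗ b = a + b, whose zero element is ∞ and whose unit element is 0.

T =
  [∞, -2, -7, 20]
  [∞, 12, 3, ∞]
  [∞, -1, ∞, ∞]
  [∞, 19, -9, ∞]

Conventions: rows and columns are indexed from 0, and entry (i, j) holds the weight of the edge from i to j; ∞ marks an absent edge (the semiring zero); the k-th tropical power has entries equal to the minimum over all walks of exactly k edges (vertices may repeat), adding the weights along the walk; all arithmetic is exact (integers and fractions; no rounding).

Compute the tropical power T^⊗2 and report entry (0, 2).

T^⊗2:
  [∞, -8, 1, ∞]
  [∞, 2, 15, ∞]
  [∞, 11, 2, ∞]
  [∞, -10, 22, ∞]
Key observation: the optimum is the walk 0->1->2, with weight (-2) + 3 = 1.
Optimal value attained by: walk 0->1->2.
Answer: (T^⊗2)[0][2] = 1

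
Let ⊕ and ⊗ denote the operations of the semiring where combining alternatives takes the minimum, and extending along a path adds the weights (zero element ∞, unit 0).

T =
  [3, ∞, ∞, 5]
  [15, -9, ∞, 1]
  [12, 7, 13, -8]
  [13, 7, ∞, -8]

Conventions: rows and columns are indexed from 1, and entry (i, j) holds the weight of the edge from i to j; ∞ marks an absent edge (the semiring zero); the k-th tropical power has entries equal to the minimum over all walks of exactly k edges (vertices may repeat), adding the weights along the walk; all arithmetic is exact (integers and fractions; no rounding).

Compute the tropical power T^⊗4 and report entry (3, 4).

T^⊗2:
  [6, 12, ∞, -3]
  [6, -18, ∞, -8]
  [5, -2, 26, -16]
  [5, -2, ∞, -16]
T^⊗3:
  [9, 3, ∞, -11]
  [-3, -27, ∞, -17]
  [-3, -11, 39, -24]
  [-3, -11, ∞, -24]
T^⊗4:
  [2, -6, ∞, -19]
  [-12, -36, ∞, -26]
  [-11, -20, 52, -32]
  [-11, -20, ∞, -32]
Key observation: the optimum is the walk 3->4->4->4->4, with weight (-8) + (-8) + (-8) + (-8) = -32.
Optimal value attained by: walk 3->4->4->4->4.
Answer: (T^⊗4)[3][4] = -32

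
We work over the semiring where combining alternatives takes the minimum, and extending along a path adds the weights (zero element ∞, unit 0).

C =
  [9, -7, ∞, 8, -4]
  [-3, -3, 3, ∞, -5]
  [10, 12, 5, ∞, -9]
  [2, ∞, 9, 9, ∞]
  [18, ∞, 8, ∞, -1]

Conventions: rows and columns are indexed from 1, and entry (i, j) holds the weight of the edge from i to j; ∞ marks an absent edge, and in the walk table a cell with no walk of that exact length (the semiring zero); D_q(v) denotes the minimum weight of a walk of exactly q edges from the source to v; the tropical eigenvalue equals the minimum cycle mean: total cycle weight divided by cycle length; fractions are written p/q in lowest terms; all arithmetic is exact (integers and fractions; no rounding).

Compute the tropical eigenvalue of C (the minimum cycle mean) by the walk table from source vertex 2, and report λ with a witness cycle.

q=0: [∞, 0, ∞, ∞, ∞]
q=1: [-3, -3, 3, ∞, -5]
q=2: [-6, -10, 0, 5, -8]
q=3: [-13, -13, -7, 2, -15]
q=4: [-16, -20, -10, -5, -18]
q=5: [-23, -23, -17, -8, -25]
Optimal cycle mean attained by: cycle 1->2->1, total (-7) + (-3), length 2.
Answer: λ = -5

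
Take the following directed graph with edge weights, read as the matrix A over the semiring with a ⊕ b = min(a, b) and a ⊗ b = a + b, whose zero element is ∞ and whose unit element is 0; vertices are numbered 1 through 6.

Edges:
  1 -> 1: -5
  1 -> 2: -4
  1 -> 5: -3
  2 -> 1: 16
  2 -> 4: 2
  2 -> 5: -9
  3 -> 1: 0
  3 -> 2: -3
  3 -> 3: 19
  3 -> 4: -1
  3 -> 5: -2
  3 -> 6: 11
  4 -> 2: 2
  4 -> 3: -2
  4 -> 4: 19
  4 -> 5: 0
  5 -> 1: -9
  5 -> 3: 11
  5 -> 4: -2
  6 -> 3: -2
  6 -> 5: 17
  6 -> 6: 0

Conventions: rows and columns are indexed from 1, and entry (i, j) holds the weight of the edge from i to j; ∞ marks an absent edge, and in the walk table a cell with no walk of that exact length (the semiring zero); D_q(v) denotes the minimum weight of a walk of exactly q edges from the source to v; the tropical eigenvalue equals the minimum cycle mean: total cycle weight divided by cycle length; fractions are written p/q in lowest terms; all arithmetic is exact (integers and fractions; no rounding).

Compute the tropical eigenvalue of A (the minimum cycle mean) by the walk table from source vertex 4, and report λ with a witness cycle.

q=0: [∞, ∞, ∞, 0, ∞, ∞]
q=1: [∞, 2, -2, 19, 0, ∞]
q=2: [-9, -5, 11, -3, -7, 9]
q=3: [-16, -13, -5, -9, -14, 9]
q=4: [-23, -20, -11, -16, -22, 6]
q=5: [-31, -27, -18, -24, -29, 0]
q=6: [-38, -35, -26, -31, -36, -7]
Optimal cycle mean attained by: cycle 1->2->5->1, total (-4) + (-9) + (-9), length 3.
Answer: λ = -22/3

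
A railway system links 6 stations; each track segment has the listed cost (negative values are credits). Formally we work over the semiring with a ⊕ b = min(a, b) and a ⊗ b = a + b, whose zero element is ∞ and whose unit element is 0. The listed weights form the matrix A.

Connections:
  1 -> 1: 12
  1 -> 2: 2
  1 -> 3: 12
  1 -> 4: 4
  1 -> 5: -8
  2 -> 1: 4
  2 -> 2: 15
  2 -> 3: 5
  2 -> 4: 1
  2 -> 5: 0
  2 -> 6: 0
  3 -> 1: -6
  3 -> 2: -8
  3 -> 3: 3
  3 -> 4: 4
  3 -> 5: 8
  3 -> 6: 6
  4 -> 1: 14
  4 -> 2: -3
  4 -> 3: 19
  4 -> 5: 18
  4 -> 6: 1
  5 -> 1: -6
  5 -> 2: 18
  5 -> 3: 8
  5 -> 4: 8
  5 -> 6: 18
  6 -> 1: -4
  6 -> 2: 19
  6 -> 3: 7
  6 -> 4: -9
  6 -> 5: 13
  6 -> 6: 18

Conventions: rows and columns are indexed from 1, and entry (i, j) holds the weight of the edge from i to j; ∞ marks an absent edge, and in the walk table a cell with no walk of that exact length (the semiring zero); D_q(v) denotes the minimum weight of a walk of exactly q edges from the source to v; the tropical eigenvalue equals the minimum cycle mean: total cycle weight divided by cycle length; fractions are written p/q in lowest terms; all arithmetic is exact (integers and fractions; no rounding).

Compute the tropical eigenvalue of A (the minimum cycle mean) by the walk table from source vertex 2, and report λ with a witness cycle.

q=0: [∞, 0, ∞, ∞, ∞, ∞]
q=1: [4, 15, 5, 1, 0, 0]
q=2: [-6, -3, 7, -9, -4, 2]
q=3: [-10, -12, 2, -7, -14, -8]
q=4: [-20, -10, -7, -17, -18, -12]
q=5: [-24, -20, -10, -21, -28, -16]
q=6: [-34, -24, -20, -25, -32, -20]
Optimal cycle mean attained by: cycle 1->5->1, total (-8) + (-6), length 2.
Answer: λ = -7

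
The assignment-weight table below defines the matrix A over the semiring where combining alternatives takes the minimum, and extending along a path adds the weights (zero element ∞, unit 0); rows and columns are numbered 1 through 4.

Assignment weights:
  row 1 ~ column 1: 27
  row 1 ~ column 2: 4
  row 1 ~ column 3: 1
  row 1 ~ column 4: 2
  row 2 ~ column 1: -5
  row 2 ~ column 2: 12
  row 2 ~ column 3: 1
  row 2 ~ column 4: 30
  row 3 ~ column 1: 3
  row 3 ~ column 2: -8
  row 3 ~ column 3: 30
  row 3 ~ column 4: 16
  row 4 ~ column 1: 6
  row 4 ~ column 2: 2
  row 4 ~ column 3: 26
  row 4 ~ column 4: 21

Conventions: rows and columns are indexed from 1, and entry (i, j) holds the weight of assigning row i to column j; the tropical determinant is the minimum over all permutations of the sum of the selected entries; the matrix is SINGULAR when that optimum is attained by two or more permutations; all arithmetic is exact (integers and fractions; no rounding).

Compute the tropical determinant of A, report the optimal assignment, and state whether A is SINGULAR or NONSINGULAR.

σ = (1, 2, 3, 4): 27 + 12 + 30 + 21 = 90
σ = (1, 2, 4, 3): 27 + 12 + 16 + 26 = 81
σ = (1, 3, 2, 4): 27 + 1 + (-8) + 21 = 41
σ = (1, 3, 4, 2): 27 + 1 + 16 + 2 = 46
σ = (1, 4, 2, 3): 27 + 30 + (-8) + 26 = 75
σ = (1, 4, 3, 2): 27 + 30 + 30 + 2 = 89
σ = (2, 1, 3, 4): 4 + (-5) + 30 + 21 = 50
σ = (2, 1, 4, 3): 4 + (-5) + 16 + 26 = 41
σ = (2, 3, 1, 4): 4 + 1 + 3 + 21 = 29
σ = (2, 3, 4, 1): 4 + 1 + 16 + 6 = 27
σ = (2, 4, 1, 3): 4 + 30 + 3 + 26 = 63
σ = (2, 4, 3, 1): 4 + 30 + 30 + 6 = 70
σ = (3, 1, 2, 4): 1 + (-5) + (-8) + 21 = 9
σ = (3, 1, 4, 2): 1 + (-5) + 16 + 2 = 14
σ = (3, 2, 1, 4): 1 + 12 + 3 + 21 = 37
σ = (3, 2, 4, 1): 1 + 12 + 16 + 6 = 35
σ = (3, 4, 1, 2): 1 + 30 + 3 + 2 = 36
σ = (3, 4, 2, 1): 1 + 30 + (-8) + 6 = 29
σ = (4, 1, 2, 3): 2 + (-5) + (-8) + 26 = 15
σ = (4, 1, 3, 2): 2 + (-5) + 30 + 2 = 29
σ = (4, 2, 1, 3): 2 + 12 + 3 + 26 = 43
σ = (4, 2, 3, 1): 2 + 12 + 30 + 6 = 50
σ = (4, 3, 1, 2): 2 + 1 + 3 + 2 = 8
σ = (4, 3, 2, 1): 2 + 1 + (-8) + 6 = 1
Optimal value attained by: σ = (4, 3, 2, 1).
Answer: det⊕(A) = 1; verdict: NONSINGULAR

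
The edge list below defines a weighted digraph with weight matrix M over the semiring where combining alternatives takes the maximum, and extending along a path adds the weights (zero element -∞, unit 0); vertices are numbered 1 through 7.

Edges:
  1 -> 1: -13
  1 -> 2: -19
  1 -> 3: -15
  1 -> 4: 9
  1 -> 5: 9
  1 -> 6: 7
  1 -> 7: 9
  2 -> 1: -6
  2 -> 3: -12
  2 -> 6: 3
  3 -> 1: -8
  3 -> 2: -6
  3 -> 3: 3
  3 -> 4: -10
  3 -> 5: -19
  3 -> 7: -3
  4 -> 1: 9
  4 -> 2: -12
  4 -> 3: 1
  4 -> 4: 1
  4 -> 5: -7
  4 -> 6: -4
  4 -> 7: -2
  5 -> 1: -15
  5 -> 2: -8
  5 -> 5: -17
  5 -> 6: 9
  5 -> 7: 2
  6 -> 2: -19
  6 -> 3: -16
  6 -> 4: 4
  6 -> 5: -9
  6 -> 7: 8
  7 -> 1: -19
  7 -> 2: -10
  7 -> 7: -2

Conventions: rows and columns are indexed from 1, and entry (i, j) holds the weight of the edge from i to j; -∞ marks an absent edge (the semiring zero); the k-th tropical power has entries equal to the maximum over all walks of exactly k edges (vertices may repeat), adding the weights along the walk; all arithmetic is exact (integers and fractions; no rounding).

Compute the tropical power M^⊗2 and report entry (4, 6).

M^⊗2:
  [18, 1, 10, 11, 2, 18, 15]
  [-19, -16, -9, 7, 3, 1, 11]
  [-1, -3, 6, 1, 1, -1, 1]
  [10, -5, 4, 18, 18, 16, 18]
  [-14, -8, -7, 13, 0, -5, 17]
  [13, -2, 5, 5, -3, 0, 6]
  [-16, -12, -22, -10, -10, -7, -4]
Key observation: the optimum is the walk 4->1->6, with weight 9 + 7 = 16.
Optimal value attained by: walk 4->1->6.
Answer: (M^⊗2)[4][6] = 16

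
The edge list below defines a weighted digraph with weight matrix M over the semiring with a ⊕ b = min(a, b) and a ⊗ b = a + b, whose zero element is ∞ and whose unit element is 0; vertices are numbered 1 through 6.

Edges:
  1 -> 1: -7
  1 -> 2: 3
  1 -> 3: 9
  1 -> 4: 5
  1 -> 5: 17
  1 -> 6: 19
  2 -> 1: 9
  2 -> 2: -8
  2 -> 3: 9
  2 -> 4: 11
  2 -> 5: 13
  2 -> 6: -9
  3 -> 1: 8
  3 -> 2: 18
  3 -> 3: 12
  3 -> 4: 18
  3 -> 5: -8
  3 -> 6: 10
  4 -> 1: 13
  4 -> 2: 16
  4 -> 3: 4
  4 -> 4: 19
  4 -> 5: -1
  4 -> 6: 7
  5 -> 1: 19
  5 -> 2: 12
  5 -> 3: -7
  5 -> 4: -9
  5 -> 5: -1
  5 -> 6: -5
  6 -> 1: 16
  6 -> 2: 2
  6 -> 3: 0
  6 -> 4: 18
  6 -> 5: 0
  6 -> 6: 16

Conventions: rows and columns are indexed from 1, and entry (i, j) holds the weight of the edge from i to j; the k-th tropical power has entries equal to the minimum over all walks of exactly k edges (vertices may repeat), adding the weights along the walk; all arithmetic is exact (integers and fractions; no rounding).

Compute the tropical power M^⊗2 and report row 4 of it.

M^⊗2:
  [-14, -5, 2, -2, 1, -6]
  [1, -16, -9, 3, -9, -17]
  [1, 4, -15, -17, -9, -13]
  [6, 8, -8, -10, -4, -6]
  [1, -3, -8, -10, -15, -6]
  [8, -6, -7, -9, -8, -7]
Answer: row 4 of M^⊗2 = [6, 8, -8, -10, -4, -6]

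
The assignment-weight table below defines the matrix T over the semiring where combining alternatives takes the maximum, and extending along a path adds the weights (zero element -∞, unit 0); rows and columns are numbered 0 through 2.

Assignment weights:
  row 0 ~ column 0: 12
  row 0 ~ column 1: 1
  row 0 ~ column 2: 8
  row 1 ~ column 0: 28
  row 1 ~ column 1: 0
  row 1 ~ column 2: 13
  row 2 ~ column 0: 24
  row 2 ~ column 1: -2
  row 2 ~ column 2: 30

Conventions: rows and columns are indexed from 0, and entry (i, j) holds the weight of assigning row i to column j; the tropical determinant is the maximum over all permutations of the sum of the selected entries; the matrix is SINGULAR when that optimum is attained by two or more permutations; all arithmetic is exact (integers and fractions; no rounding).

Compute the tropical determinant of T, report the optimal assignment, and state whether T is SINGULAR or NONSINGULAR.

σ = (0, 1, 2): 12 + 0 + 30 = 42
σ = (0, 2, 1): 12 + 13 + (-2) = 23
σ = (1, 0, 2): 1 + 28 + 30 = 59
σ = (1, 2, 0): 1 + 13 + 24 = 38
σ = (2, 0, 1): 8 + 28 + (-2) = 34
σ = (2, 1, 0): 8 + 0 + 24 = 32
Optimal value attained by: σ = (1, 0, 2).
Answer: det⊕(T) = 59; verdict: NONSINGULAR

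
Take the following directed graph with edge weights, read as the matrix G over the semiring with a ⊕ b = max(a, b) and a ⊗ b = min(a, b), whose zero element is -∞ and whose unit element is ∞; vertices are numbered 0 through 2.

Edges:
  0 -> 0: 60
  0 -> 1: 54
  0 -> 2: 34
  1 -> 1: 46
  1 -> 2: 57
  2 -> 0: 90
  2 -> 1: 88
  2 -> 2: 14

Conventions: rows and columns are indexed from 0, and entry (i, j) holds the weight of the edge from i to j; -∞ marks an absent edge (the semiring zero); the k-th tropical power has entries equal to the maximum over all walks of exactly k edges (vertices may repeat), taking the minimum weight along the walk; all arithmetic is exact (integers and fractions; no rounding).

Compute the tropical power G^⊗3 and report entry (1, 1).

G^⊗2:
  [60, 54, 54]
  [57, 57, 46]
  [60, 54, 57]
G^⊗3:
  [60, 54, 54]
  [57, 54, 57]
  [60, 57, 54]
Key observation: the optimum is the walk 1->2->0->1, with weight 57 min 90 min 54 = 54.
Optimal value attained by: walk 1->2->0->1.
Answer: (G^⊗3)[1][1] = 54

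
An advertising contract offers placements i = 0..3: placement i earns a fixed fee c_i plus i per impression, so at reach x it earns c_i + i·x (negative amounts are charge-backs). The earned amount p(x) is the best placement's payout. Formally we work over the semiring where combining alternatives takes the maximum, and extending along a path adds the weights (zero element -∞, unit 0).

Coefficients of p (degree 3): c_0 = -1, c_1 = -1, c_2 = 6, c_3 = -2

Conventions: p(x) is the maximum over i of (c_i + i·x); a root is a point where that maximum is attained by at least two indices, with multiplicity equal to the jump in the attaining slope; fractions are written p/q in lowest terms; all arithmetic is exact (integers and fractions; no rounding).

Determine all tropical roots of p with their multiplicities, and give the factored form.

hull edge (i=0, c=-1) to (i=2, c=6): slope 7/2, span 2
hull edge (i=2, c=6) to (i=3, c=-2): slope -8, span 1
Factored form: p(x) = -2 ⊗ (x ⊕ (-7/2)) ⊗ (x ⊕ (-7/2)) ⊗ (x ⊕ 8)
Answer: roots = -7/2 (mult 2), 8 (mult 1)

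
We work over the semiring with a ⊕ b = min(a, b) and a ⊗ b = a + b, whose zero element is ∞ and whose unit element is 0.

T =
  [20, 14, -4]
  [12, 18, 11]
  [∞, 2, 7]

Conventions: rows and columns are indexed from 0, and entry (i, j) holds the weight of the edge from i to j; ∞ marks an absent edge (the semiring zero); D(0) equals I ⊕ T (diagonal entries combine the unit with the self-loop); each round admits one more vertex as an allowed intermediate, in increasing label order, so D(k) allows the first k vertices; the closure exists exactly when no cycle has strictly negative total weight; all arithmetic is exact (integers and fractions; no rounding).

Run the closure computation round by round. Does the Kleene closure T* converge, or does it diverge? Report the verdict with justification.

D(0):
  [0, 14, -4]
  [12, 0, 11]
  [∞, 2, 0]
D(1):
  [0, 14, -4]
  [12, 0, 8]
  [∞, 2, 0]
D(2):
  [0, 14, -4]
  [12, 0, 8]
  [14, 2, 0]
D(3):
  [0, -2, -4]
  [12, 0, 8]
  [14, 2, 0]
Key observation: every diagonal entry stays at the unit through all rounds, so no improving cycle exists.
Answer: CONVERGES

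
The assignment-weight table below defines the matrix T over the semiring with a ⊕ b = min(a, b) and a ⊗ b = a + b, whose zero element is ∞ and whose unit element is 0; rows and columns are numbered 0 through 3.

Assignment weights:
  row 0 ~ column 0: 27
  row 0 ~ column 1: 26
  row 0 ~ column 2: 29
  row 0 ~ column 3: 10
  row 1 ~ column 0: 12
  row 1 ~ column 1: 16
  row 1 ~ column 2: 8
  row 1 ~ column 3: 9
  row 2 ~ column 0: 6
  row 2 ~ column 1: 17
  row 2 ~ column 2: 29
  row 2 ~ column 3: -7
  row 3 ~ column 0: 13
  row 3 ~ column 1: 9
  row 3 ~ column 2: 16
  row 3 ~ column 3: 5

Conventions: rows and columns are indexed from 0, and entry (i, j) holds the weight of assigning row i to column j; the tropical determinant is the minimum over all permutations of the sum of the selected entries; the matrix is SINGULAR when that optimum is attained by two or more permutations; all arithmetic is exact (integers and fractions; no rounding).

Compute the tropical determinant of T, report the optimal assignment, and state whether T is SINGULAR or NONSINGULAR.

σ = (0, 1, 2, 3): 27 + 16 + 29 + 5 = 77
σ = (0, 1, 3, 2): 27 + 16 + (-7) + 16 = 52
σ = (0, 2, 1, 3): 27 + 8 + 17 + 5 = 57
σ = (0, 2, 3, 1): 27 + 8 + (-7) + 9 = 37
σ = (0, 3, 1, 2): 27 + 9 + 17 + 16 = 69
σ = (0, 3, 2, 1): 27 + 9 + 29 + 9 = 74
σ = (1, 0, 2, 3): 26 + 12 + 29 + 5 = 72
σ = (1, 0, 3, 2): 26 + 12 + (-7) + 16 = 47
σ = (1, 2, 0, 3): 26 + 8 + 6 + 5 = 45
σ = (1, 2, 3, 0): 26 + 8 + (-7) + 13 = 40
σ = (1, 3, 0, 2): 26 + 9 + 6 + 16 = 57
σ = (1, 3, 2, 0): 26 + 9 + 29 + 13 = 77
σ = (2, 0, 1, 3): 29 + 12 + 17 + 5 = 63
σ = (2, 0, 3, 1): 29 + 12 + (-7) + 9 = 43
σ = (2, 1, 0, 3): 29 + 16 + 6 + 5 = 56
σ = (2, 1, 3, 0): 29 + 16 + (-7) + 13 = 51
σ = (2, 3, 0, 1): 29 + 9 + 6 + 9 = 53
σ = (2, 3, 1, 0): 29 + 9 + 17 + 13 = 68
σ = (3, 0, 1, 2): 10 + 12 + 17 + 16 = 55
σ = (3, 0, 2, 1): 10 + 12 + 29 + 9 = 60
σ = (3, 1, 0, 2): 10 + 16 + 6 + 16 = 48
σ = (3, 1, 2, 0): 10 + 16 + 29 + 13 = 68
σ = (3, 2, 0, 1): 10 + 8 + 6 + 9 = 33
σ = (3, 2, 1, 0): 10 + 8 + 17 + 13 = 48
Optimal value attained by: σ = (3, 2, 0, 1).
Answer: det⊕(T) = 33; verdict: NONSINGULAR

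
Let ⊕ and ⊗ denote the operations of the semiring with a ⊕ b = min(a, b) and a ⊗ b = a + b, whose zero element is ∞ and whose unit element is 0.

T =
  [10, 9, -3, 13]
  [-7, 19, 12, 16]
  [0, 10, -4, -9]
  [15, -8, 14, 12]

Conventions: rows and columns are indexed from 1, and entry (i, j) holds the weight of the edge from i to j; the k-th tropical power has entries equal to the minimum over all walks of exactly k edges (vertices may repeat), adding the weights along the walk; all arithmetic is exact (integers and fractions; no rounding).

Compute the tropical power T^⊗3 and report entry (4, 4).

T^⊗2:
  [-3, 5, -7, -12]
  [3, 2, -10, 3]
  [-4, -17, -8, -13]
  [-15, 4, 4, 5]
T^⊗3:
  [-7, -20, -11, -16]
  [-10, -5, -14, -19]
  [-24, -21, -12, -17]
  [-5, -6, -18, -5]
Key observation: the optimum is the walk 4->2->3->4, with weight (-8) + 12 + (-9) = -5.
Optimal value attained by: walk 4->2->3->4.
Answer: (T^⊗3)[4][4] = -5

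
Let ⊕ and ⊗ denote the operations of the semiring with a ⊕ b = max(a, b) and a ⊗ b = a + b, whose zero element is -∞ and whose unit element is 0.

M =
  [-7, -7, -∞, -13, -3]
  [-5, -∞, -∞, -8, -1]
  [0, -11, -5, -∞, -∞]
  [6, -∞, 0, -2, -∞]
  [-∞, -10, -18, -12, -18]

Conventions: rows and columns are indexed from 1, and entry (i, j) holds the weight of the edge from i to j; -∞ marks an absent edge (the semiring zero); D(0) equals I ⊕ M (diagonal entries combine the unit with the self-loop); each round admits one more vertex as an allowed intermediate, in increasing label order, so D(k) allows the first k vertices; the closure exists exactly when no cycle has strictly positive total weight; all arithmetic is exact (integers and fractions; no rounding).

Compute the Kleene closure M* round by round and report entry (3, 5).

D(0):
  [0, -7, -∞, -13, -3]
  [-5, 0, -∞, -8, -1]
  [0, -11, 0, -∞, -∞]
  [6, -∞, 0, 0, -∞]
  [-∞, -10, -18, -12, 0]
D(1):
  [0, -7, -∞, -13, -3]
  [-5, 0, -∞, -8, -1]
  [0, -7, 0, -13, -3]
  [6, -1, 0, 0, 3]
  [-∞, -10, -18, -12, 0]
D(2):
  [0, -7, -∞, -13, -3]
  [-5, 0, -∞, -8, -1]
  [0, -7, 0, -13, -3]
  [6, -1, 0, 0, 3]
  [-15, -10, -18, -12, 0]
D(3):
  [0, -7, -∞, -13, -3]
  [-5, 0, -∞, -8, -1]
  [0, -7, 0, -13, -3]
  [6, -1, 0, 0, 3]
  [-15, -10, -18, -12, 0]
D(4):
  [0, -7, -13, -13, -3]
  [-2, 0, -8, -8, -1]
  [0, -7, 0, -13, -3]
  [6, -1, 0, 0, 3]
  [-6, -10, -12, -12, 0]
D(5):
  [0, -7, -13, -13, -3]
  [-2, 0, -8, -8, -1]
  [0, -7, 0, -13, -3]
  [6, -1, 0, 0, 3]
  [-6, -10, -12, -12, 0]
Answer: M*[3][5] = -3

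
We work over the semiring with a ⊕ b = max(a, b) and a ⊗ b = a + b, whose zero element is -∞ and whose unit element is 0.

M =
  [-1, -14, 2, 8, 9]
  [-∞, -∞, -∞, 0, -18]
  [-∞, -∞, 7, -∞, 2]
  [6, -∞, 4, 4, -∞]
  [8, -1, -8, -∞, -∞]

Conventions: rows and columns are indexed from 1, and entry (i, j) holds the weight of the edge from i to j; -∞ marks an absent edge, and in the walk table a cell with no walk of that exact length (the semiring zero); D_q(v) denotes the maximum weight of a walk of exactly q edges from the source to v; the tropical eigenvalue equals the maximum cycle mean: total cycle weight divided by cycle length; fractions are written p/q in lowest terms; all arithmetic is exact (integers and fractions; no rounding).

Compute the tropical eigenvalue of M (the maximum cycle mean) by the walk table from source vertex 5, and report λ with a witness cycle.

q=0: [-∞, -∞, -∞, -∞, 0]
q=1: [8, -1, -8, -∞, -∞]
q=2: [7, -6, 10, 16, 17]
q=3: [25, 16, 20, 20, 16]
q=4: [26, 15, 27, 33, 34]
q=5: [42, 33, 37, 37, 35]
Optimal cycle mean attained by: cycle 1->5->1, total 9 + 8, length 2.
Answer: λ = 17/2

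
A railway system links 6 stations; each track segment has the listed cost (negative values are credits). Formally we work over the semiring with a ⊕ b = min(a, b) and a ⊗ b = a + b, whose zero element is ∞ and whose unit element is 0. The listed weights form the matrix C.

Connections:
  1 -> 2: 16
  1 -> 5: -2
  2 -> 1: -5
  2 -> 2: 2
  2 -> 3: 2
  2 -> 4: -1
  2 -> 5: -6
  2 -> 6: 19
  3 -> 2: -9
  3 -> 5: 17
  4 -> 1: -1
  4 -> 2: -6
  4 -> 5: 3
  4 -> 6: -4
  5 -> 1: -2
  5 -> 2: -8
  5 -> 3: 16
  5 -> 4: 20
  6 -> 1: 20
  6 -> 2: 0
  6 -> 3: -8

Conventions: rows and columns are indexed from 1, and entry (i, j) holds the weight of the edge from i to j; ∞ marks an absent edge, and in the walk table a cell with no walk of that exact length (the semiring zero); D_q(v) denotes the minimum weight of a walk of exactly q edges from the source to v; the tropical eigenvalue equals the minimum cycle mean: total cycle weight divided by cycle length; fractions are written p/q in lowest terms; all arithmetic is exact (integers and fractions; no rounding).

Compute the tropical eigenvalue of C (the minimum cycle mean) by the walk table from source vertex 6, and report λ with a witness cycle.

q=0: [∞, ∞, ∞, ∞, ∞, 0]
q=1: [20, 0, -8, ∞, ∞, ∞]
q=2: [-5, -17, 2, -1, -6, 19]
q=3: [-22, -15, -15, -18, -23, -5]
q=4: [-25, -31, -13, -16, -24, -22]
q=5: [-36, -32, -30, -32, -37, -20]
q=6: [-39, -45, -30, -33, -38, -36]
Optimal cycle mean attained by: cycle 2->5->2, total (-6) + (-8), length 2.
Answer: λ = -7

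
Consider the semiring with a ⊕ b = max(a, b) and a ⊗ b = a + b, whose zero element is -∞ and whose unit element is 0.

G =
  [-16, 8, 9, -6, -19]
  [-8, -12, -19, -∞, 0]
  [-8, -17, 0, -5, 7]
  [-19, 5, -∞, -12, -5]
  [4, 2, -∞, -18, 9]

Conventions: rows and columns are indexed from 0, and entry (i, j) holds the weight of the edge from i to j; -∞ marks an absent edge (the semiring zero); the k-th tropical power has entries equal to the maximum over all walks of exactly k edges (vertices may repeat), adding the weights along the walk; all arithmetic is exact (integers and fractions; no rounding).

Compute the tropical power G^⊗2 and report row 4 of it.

G^⊗2:
  [1, -1, 9, 4, 16]
  [4, 2, 1, -14, 9]
  [11, 9, 1, -5, 16]
  [-1, -3, -10, -23, 5]
  [13, 12, 13, -2, 18]
Answer: row 4 of G^⊗2 = [13, 12, 13, -2, 18]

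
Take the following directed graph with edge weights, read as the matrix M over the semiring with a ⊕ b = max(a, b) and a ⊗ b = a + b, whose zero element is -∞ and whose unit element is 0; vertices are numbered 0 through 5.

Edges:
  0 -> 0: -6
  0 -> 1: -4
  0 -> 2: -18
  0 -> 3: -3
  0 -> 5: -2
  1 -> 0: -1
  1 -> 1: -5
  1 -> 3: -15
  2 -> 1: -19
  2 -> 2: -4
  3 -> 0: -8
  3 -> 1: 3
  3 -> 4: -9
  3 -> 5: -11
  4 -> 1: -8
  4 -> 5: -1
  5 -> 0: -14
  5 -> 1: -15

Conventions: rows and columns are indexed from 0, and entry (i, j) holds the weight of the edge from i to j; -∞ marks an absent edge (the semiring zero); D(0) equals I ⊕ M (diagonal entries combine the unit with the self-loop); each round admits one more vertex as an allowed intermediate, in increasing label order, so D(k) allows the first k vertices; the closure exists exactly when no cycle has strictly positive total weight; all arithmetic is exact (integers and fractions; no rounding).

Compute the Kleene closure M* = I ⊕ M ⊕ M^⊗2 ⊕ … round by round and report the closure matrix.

D(0):
  [0, -4, -18, -3, -∞, -2]
  [-1, 0, -∞, -15, -∞, -∞]
  [-∞, -19, 0, -∞, -∞, -∞]
  [-8, 3, -∞, 0, -9, -11]
  [-∞, -8, -∞, -∞, 0, -1]
  [-14, -15, -∞, -∞, -∞, 0]
D(1):
  [0, -4, -18, -3, -∞, -2]
  [-1, 0, -19, -4, -∞, -3]
  [-∞, -19, 0, -∞, -∞, -∞]
  [-8, 3, -26, 0, -9, -10]
  [-∞, -8, -∞, -∞, 0, -1]
  [-14, -15, -32, -17, -∞, 0]
D(2):
  [0, -4, -18, -3, -∞, -2]
  [-1, 0, -19, -4, -∞, -3]
  [-20, -19, 0, -23, -∞, -22]
  [2, 3, -16, 0, -9, 0]
  [-9, -8, -27, -12, 0, -1]
  [-14, -15, -32, -17, -∞, 0]
D(3):
  [0, -4, -18, -3, -∞, -2]
  [-1, 0, -19, -4, -∞, -3]
  [-20, -19, 0, -23, -∞, -22]
  [2, 3, -16, 0, -9, 0]
  [-9, -8, -27, -12, 0, -1]
  [-14, -15, -32, -17, -∞, 0]
D(4):
  [0, 0, -18, -3, -12, -2]
  [-1, 0, -19, -4, -13, -3]
  [-20, -19, 0, -23, -32, -22]
  [2, 3, -16, 0, -9, 0]
  [-9, -8, -27, -12, 0, -1]
  [-14, -14, -32, -17, -26, 0]
D(5):
  [0, 0, -18, -3, -12, -2]
  [-1, 0, -19, -4, -13, -3]
  [-20, -19, 0, -23, -32, -22]
  [2, 3, -16, 0, -9, 0]
  [-9, -8, -27, -12, 0, -1]
  [-14, -14, -32, -17, -26, 0]
D(6):
  [0, 0, -18, -3, -12, -2]
  [-1, 0, -19, -4, -13, -3]
  [-20, -19, 0, -23, -32, -22]
  [2, 3, -16, 0, -9, 0]
  [-9, -8, -27, -12, 0, -1]
  [-14, -14, -32, -17, -26, 0]
Answer: M* = [[0, 0, -18, -3, -12, -2], [-1, 0, -19, -4, -13, -3], [-20, -19, 0, -23, -32, -22], [2, 3, -16, 0, -9, 0], [-9, -8, -27, -12, 0, -1], [-14, -14, -32, -17, -26, 0]]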